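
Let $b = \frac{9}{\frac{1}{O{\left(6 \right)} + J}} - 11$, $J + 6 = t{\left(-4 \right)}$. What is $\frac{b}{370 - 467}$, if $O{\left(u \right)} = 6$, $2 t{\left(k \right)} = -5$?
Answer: $\frac{67}{194} \approx 0.34536$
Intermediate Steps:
$t{\left(k \right)} = - \frac{5}{2}$ ($t{\left(k \right)} = \frac{1}{2} \left(-5\right) = - \frac{5}{2}$)
$J = - \frac{17}{2}$ ($J = -6 - \frac{5}{2} = - \frac{17}{2} \approx -8.5$)
$b = - \frac{67}{2}$ ($b = \frac{9}{\frac{1}{6 - \frac{17}{2}}} - 11 = \frac{9}{\frac{1}{- \frac{5}{2}}} - 11 = \frac{9}{- \frac{2}{5}} - 11 = 9 \left(- \frac{5}{2}\right) - 11 = - \frac{45}{2} - 11 = - \frac{67}{2} \approx -33.5$)
$\frac{b}{370 - 467} = - \frac{67}{2 \left(370 - 467\right)} = - \frac{67}{2 \left(-97\right)} = \left(- \frac{67}{2}\right) \left(- \frac{1}{97}\right) = \frac{67}{194}$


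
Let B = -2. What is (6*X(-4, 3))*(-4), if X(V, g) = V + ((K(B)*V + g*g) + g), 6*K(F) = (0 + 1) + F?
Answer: -208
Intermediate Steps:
K(F) = ⅙ + F/6 (K(F) = ((0 + 1) + F)/6 = (1 + F)/6 = ⅙ + F/6)
X(V, g) = g + g² + 5*V/6 (X(V, g) = V + (((⅙ + (⅙)*(-2))*V + g*g) + g) = V + (((⅙ - ⅓)*V + g²) + g) = V + ((-V/6 + g²) + g) = V + ((g² - V/6) + g) = V + (g + g² - V/6) = g + g² + 5*V/6)
(6*X(-4, 3))*(-4) = (6*(3 + 3² + (⅚)*(-4)))*(-4) = (6*(3 + 9 - 10/3))*(-4) = (6*(26/3))*(-4) = 52*(-4) = -208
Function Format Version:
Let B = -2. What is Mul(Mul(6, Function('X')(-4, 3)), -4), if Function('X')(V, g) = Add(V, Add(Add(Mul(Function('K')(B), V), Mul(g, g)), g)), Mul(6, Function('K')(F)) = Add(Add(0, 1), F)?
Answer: -208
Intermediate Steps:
Function('K')(F) = Add(Rational(1, 6), Mul(Rational(1, 6), F)) (Function('K')(F) = Mul(Rational(1, 6), Add(Add(0, 1), F)) = Mul(Rational(1, 6), Add(1, F)) = Add(Rational(1, 6), Mul(Rational(1, 6), F)))
Function('X')(V, g) = Add(g, Pow(g, 2), Mul(Rational(5, 6), V)) (Function('X')(V, g) = Add(V, Add(Add(Mul(Add(Rational(1, 6), Mul(Rational(1, 6), -2)), V), Mul(g, g)), g)) = Add(V, Add(Add(Mul(Add(Rational(1, 6), Rational(-1, 3)), V), Pow(g, 2)), g)) = Add(V, Add(Add(Mul(Rational(-1, 6), V), Pow(g, 2)), g)) = Add(V, Add(Add(Pow(g, 2), Mul(Rational(-1, 6), V)), g)) = Add(V, Add(g, Pow(g, 2), Mul(Rational(-1, 6), V))) = Add(g, Pow(g, 2), Mul(Rational(5, 6), V)))
Mul(Mul(6, Function('X')(-4, 3)), -4) = Mul(Mul(6, Add(3, Pow(3, 2), Mul(Rational(5, 6), -4))), -4) = Mul(Mul(6, Add(3, 9, Rational(-10, 3))), -4) = Mul(Mul(6, Rational(26, 3)), -4) = Mul(52, -4) = -208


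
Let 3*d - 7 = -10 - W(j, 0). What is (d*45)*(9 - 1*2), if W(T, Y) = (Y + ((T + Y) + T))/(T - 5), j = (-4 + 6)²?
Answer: 525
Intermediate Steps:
j = 4 (j = 2² = 4)
W(T, Y) = (2*T + 2*Y)/(-5 + T) (W(T, Y) = (Y + (Y + 2*T))/(-5 + T) = (2*T + 2*Y)/(-5 + T))
d = 5/3 (d = 7/3 + (-10 - 2*(4 + 0)/(-5 + 4))/3 = 7/3 + (-10 - 2*4/(-1))/3 = 7/3 + (-10 - 2*(-1)*4)/3 = 7/3 + (-10 - 1*(-8))/3 = 7/3 + (-10 + 8)/3 = 7/3 + (⅓)*(-2) = 7/3 - ⅔ = 5/3 ≈ 1.6667)
(d*45)*(9 - 1*2) = ((5/3)*45)*(9 - 1*2) = 75*(9 - 2) = 75*7 = 525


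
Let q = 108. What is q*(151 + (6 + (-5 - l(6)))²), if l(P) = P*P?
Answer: 148608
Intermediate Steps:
l(P) = P²
q*(151 + (6 + (-5 - l(6)))²) = 108*(151 + (6 + (-5 - 1*6²))²) = 108*(151 + (6 + (-5 - 1*36))²) = 108*(151 + (6 + (-5 - 36))²) = 108*(151 + (6 - 41)²) = 108*(151 + (-35)²) = 108*(151 + 1225) = 108*1376 = 148608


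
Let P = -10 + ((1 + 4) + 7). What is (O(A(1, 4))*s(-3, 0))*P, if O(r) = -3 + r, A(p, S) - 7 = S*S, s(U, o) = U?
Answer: -120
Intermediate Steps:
A(p, S) = 7 + S² (A(p, S) = 7 + S*S = 7 + S²)
P = 2 (P = -10 + (5 + 7) = -10 + 12 = 2)
(O(A(1, 4))*s(-3, 0))*P = ((-3 + (7 + 4²))*(-3))*2 = ((-3 + (7 + 16))*(-3))*2 = ((-3 + 23)*(-3))*2 = (20*(-3))*2 = -60*2 = -120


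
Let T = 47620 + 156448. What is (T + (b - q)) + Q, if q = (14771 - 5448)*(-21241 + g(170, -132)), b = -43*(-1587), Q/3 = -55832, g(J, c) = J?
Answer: 196549746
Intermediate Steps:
Q = -167496 (Q = 3*(-55832) = -167496)
b = 68241
q = -196444933 (q = (14771 - 5448)*(-21241 + 170) = 9323*(-21071) = -196444933)
T = 204068
(T + (b - q)) + Q = (204068 + (68241 - 1*(-196444933))) - 167496 = (204068 + (68241 + 196444933)) - 167496 = (204068 + 196513174) - 167496 = 196717242 - 167496 = 196549746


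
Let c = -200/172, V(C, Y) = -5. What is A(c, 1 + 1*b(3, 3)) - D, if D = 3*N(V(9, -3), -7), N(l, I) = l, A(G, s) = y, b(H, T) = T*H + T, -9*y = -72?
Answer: 23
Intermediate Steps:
y = 8 (y = -⅑*(-72) = 8)
b(H, T) = T + H*T (b(H, T) = H*T + T = T + H*T)
c = -50/43 (c = -200*1/172 = -50/43 ≈ -1.1628)
A(G, s) = 8
D = -15 (D = 3*(-5) = -15)
A(c, 1 + 1*b(3, 3)) - D = 8 - 1*(-15) = 8 + 15 = 23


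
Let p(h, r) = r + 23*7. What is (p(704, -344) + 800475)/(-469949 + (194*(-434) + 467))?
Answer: -400146/276839 ≈ -1.4454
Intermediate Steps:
p(h, r) = 161 + r (p(h, r) = r + 161 = 161 + r)
(p(704, -344) + 800475)/(-469949 + (194*(-434) + 467)) = ((161 - 344) + 800475)/(-469949 + (194*(-434) + 467)) = (-183 + 800475)/(-469949 + (-84196 + 467)) = 800292/(-469949 - 83729) = 800292/(-553678) = 800292*(-1/553678) = -400146/276839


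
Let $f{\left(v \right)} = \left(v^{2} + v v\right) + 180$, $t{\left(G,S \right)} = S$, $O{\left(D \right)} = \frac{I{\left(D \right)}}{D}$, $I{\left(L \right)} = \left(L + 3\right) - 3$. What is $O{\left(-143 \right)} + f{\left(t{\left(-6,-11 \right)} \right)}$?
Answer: $423$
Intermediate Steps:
$I{\left(L \right)} = L$ ($I{\left(L \right)} = \left(3 + L\right) - 3 = L$)
$O{\left(D \right)} = 1$ ($O{\left(D \right)} = \frac{D}{D} = 1$)
$f{\left(v \right)} = 180 + 2 v^{2}$ ($f{\left(v \right)} = \left(v^{2} + v^{2}\right) + 180 = 2 v^{2} + 180 = 180 + 2 v^{2}$)
$O{\left(-143 \right)} + f{\left(t{\left(-6,-11 \right)} \right)} = 1 + \left(180 + 2 \left(-11\right)^{2}\right) = 1 + \left(180 + 2 \cdot 121\right) = 1 + \left(180 + 242\right) = 1 + 422 = 423$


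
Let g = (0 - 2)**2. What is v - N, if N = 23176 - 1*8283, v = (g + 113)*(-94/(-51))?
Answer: -249515/17 ≈ -14677.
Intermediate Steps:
g = 4 (g = (-2)**2 = 4)
v = 3666/17 (v = (4 + 113)*(-94/(-51)) = 117*(-94*(-1/51)) = 117*(94/51) = 3666/17 ≈ 215.65)
N = 14893 (N = 23176 - 8283 = 14893)
v - N = 3666/17 - 1*14893 = 3666/17 - 14893 = -249515/17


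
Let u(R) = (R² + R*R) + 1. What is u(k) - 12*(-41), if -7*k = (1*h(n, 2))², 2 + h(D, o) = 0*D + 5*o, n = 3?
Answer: 32349/49 ≈ 660.18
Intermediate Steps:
h(D, o) = -2 + 5*o (h(D, o) = -2 + (0*D + 5*o) = -2 + (0 + 5*o) = -2 + 5*o)
k = -64/7 (k = -(-2 + 5*2)²/7 = -(-2 + 10)²/7 = -(1*8)²/7 = -⅐*8² = -⅐*64 = -64/7 ≈ -9.1429)
u(R) = 1 + 2*R² (u(R) = (R² + R²) + 1 = 2*R² + 1 = 1 + 2*R²)
u(k) - 12*(-41) = (1 + 2*(-64/7)²) - 12*(-41) = (1 + 2*(4096/49)) + 492 = (1 + 8192/49) + 492 = 8241/49 + 492 = 32349/49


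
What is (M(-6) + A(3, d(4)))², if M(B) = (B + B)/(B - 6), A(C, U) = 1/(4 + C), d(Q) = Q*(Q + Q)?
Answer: 64/49 ≈ 1.3061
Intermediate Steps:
d(Q) = 2*Q² (d(Q) = Q*(2*Q) = 2*Q²)
M(B) = 2*B/(-6 + B) (M(B) = (2*B)/(-6 + B) = 2*B/(-6 + B))
(M(-6) + A(3, d(4)))² = (2*(-6)/(-6 - 6) + 1/(4 + 3))² = (2*(-6)/(-12) + 1/7)² = (2*(-6)*(-1/12) + ⅐)² = (1 + ⅐)² = (8/7)² = 64/49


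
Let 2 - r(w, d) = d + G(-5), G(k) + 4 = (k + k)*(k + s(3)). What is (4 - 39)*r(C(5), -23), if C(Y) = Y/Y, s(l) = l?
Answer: -315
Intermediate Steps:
C(Y) = 1
G(k) = -4 + 2*k*(3 + k) (G(k) = -4 + (k + k)*(k + 3) = -4 + (2*k)*(3 + k) = -4 + 2*k*(3 + k))
r(w, d) = -14 - d (r(w, d) = 2 - (d + (-4 + 2*(-5)² + 6*(-5))) = 2 - (d + (-4 + 2*25 - 30)) = 2 - (d + (-4 + 50 - 30)) = 2 - (d + 16) = 2 - (16 + d) = 2 + (-16 - d) = -14 - d)
(4 - 39)*r(C(5), -23) = (4 - 39)*(-14 - 1*(-23)) = -35*(-14 + 23) = -35*9 = -315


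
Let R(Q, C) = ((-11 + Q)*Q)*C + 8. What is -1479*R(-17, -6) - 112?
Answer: 4212080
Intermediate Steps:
R(Q, C) = 8 + C*Q*(-11 + Q) (R(Q, C) = (Q*(-11 + Q))*C + 8 = C*Q*(-11 + Q) + 8 = 8 + C*Q*(-11 + Q))
-1479*R(-17, -6) - 112 = -1479*(8 - 6*(-17)² - 11*(-6)*(-17)) - 112 = -1479*(8 - 6*289 - 1122) - 112 = -1479*(8 - 1734 - 1122) - 112 = -1479*(-2848) - 112 = 4212192 - 112 = 4212080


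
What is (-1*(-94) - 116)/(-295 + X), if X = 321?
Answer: -11/13 ≈ -0.84615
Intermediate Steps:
(-1*(-94) - 116)/(-295 + X) = (-1*(-94) - 116)/(-295 + 321) = (94 - 116)/26 = -22*1/26 = -11/13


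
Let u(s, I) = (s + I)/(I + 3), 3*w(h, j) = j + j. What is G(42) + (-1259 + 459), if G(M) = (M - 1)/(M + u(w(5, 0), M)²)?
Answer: -7707575/9646 ≈ -799.04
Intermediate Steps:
w(h, j) = 2*j/3 (w(h, j) = (j + j)/3 = (2*j)/3 = 2*j/3)
u(s, I) = (I + s)/(3 + I)
G(M) = (-1 + M)/(M + M²/(3 + M)²) (G(M) = (M - 1)/(M + ((M + (⅔)*0)/(3 + M))²) = (-1 + M)/(M + ((M + 0)/(3 + M))²) = (-1 + M)/(M + (M/(3 + M))²) = (-1 + M)/(M + M²/(3 + M)²))
G(42) + (-1259 + 459) = (3 + 42)²*(-1 + 42)/(42*(42 + (3 + 42)²)) + (-1259 + 459) = (1/42)*45²*41/(42 + 45²) - 800 = (1/42)*2025*41/(42 + 2025) - 800 = (1/42)*2025*41/2067 - 800 = (1/42)*2025*(1/2067)*41 - 800 = 9225/9646 - 800 = -7707575/9646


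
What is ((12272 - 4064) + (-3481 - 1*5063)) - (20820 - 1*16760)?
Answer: -4396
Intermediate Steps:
((12272 - 4064) + (-3481 - 1*5063)) - (20820 - 1*16760) = (8208 + (-3481 - 5063)) - (20820 - 16760) = (8208 - 8544) - 1*4060 = -336 - 4060 = -4396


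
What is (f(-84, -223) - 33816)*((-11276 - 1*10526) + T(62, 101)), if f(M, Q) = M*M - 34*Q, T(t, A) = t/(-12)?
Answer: 1254653527/3 ≈ 4.1822e+8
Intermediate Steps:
T(t, A) = -t/12 (T(t, A) = t*(-1/12) = -t/12)
f(M, Q) = M² - 34*Q
(f(-84, -223) - 33816)*((-11276 - 1*10526) + T(62, 101)) = (((-84)² - 34*(-223)) - 33816)*((-11276 - 1*10526) - 1/12*62) = ((7056 + 7582) - 33816)*((-11276 - 10526) - 31/6) = (14638 - 33816)*(-21802 - 31/6) = -19178*(-130843/6) = 1254653527/3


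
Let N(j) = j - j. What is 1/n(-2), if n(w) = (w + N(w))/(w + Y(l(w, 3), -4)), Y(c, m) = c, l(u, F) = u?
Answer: 2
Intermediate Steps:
N(j) = 0
n(w) = 1/2 (n(w) = (w + 0)/(w + w) = w/((2*w)) = w*(1/(2*w)) = 1/2)
1/n(-2) = 1/(1/2) = 2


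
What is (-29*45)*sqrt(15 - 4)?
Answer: -1305*sqrt(11) ≈ -4328.2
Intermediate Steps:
(-29*45)*sqrt(15 - 4) = -1305*sqrt(11)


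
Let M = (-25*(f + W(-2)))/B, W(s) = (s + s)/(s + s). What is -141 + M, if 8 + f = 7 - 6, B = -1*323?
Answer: -45693/323 ≈ -141.46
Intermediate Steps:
W(s) = 1 (W(s) = (2*s)/((2*s)) = (2*s)*(1/(2*s)) = 1)
B = -323
f = -7 (f = -8 + (7 - 6) = -8 + 1 = -7)
M = -150/323 (M = -25*(-7 + 1)/(-323) = -25*(-6)*(-1/323) = 150*(-1/323) = -150/323 ≈ -0.46440)
-141 + M = -141 - 150/323 = -45693/323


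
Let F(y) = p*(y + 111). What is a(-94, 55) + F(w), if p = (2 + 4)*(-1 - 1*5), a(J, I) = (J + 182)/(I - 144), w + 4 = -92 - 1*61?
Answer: 147296/89 ≈ 1655.0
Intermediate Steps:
w = -157 (w = -4 + (-92 - 1*61) = -4 + (-92 - 61) = -4 - 153 = -157)
a(J, I) = (182 + J)/(-144 + I)
p = -36 (p = 6*(-1 - 5) = 6*(-6) = -36)
F(y) = -3996 - 36*y (F(y) = -36*(y + 111) = -36*(111 + y) = -3996 - 36*y)
a(-94, 55) + F(w) = (182 - 94)/(-144 + 55) + (-3996 - 36*(-157)) = 88/(-89) + (-3996 + 5652) = -1/89*88 + 1656 = -88/89 + 1656 = 147296/89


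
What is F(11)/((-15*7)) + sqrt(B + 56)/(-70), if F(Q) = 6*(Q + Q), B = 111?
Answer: -44/35 - sqrt(167)/70 ≈ -1.4418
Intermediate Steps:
F(Q) = 12*Q (F(Q) = 6*(2*Q) = 12*Q)
F(11)/((-15*7)) + sqrt(B + 56)/(-70) = (12*11)/((-15*7)) + sqrt(111 + 56)/(-70) = 132/(-105) + sqrt(167)*(-1/70) = 132*(-1/105) - sqrt(167)/70 = -44/35 - sqrt(167)/70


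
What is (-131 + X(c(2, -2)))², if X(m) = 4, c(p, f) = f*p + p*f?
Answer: 16129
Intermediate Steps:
c(p, f) = 2*f*p (c(p, f) = f*p + f*p = 2*f*p)
(-131 + X(c(2, -2)))² = (-131 + 4)² = (-127)² = 16129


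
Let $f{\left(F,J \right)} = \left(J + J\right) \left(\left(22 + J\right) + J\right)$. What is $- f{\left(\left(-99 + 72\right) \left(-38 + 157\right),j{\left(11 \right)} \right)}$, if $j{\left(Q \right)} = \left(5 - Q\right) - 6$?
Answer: $-48$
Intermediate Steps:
$j{\left(Q \right)} = -1 - Q$ ($j{\left(Q \right)} = \left(5 - Q\right) - 6 = -1 - Q$)
$f{\left(F,J \right)} = 2 J \left(22 + 2 J\right)$
$- f{\left(\left(-99 + 72\right) \left(-38 + 157\right),j{\left(11 \right)} \right)} = - 4 \left(-1 - 11\right) \left(11 - 12\right) = - 4 \left(-12\right) \left(11 - 12\right) = - 4 \left(-12\right) \left(-1\right) = \left(-1\right) 48 = -48$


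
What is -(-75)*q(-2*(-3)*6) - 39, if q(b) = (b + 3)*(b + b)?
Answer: 210561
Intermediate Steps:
q(b) = 2*b*(3 + b) (q(b) = (3 + b)*(2*b) = 2*b*(3 + b))
-(-75)*q(-2*(-3)*6) - 39 = -(-75)*2*(-2*(-3)*6)*(3 - 2*(-3)*6) - 39 = -(-75)*2*(6*6)*(3 + 6*6) - 39 = -(-75)*2*36*(3 + 36) - 39 = -(-75)*2*36*39 - 39 = -(-75)*2808 - 39 = -75*(-2808) - 39 = 210600 - 39 = 210561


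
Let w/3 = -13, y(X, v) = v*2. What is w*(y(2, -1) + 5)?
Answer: -117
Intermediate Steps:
y(X, v) = 2*v
w = -39 (w = 3*(-13) = -39)
w*(y(2, -1) + 5) = -39*(2*(-1) + 5) = -39*(-2 + 5) = -39*3 = -117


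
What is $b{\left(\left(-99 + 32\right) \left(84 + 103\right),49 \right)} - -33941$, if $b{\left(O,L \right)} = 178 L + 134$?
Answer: $42797$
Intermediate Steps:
$b{\left(O,L \right)} = 134 + 178 L$
$b{\left(\left(-99 + 32\right) \left(84 + 103\right),49 \right)} - -33941 = \left(134 + 178 \cdot 49\right) - -33941 = \left(134 + 8722\right) + 33941 = 8856 + 33941 = 42797$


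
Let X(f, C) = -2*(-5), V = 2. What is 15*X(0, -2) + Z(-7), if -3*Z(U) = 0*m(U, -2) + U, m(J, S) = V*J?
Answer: 457/3 ≈ 152.33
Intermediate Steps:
X(f, C) = 10
m(J, S) = 2*J
Z(U) = -U/3 (Z(U) = -(0*(2*U) + U)/3 = -(0 + U)/3 = -U/3)
15*X(0, -2) + Z(-7) = 15*10 - ⅓*(-7) = 150 + 7/3 = 457/3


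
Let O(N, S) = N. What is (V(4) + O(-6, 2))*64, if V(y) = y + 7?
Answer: 320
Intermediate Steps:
V(y) = 7 + y
(V(4) + O(-6, 2))*64 = ((7 + 4) - 6)*64 = (11 - 6)*64 = 5*64 = 320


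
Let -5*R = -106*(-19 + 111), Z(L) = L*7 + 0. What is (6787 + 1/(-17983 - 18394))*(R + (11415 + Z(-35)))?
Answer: 16196523570196/181885 ≈ 8.9048e+7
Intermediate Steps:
Z(L) = 7*L (Z(L) = 7*L + 0 = 7*L)
R = 9752/5 (R = -(-106)*(-19 + 111)/5 = -(-106)*92/5 = -1/5*(-9752) = 9752/5 ≈ 1950.4)
(6787 + 1/(-17983 - 18394))*(R + (11415 + Z(-35))) = (6787 + 1/(-17983 - 18394))*(9752/5 + (11415 + 7*(-35))) = (6787 + 1/(-36377))*(9752/5 + (11415 - 245)) = (6787 - 1/36377)*(9752/5 + 11170) = (246890698/36377)*(65602/5) = 16196523570196/181885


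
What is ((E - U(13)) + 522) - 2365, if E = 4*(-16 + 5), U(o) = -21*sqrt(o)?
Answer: -1887 + 21*sqrt(13) ≈ -1811.3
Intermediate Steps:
E = -44 (E = 4*(-11) = -44)
((E - U(13)) + 522) - 2365 = ((-44 - (-21)*sqrt(13)) + 522) - 2365 = ((-44 + 21*sqrt(13)) + 522) - 2365 = (478 + 21*sqrt(13)) - 2365 = -1887 + 21*sqrt(13)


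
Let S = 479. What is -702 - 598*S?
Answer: -287144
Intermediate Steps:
-702 - 598*S = -702 - 598*479 = -702 - 286442 = -287144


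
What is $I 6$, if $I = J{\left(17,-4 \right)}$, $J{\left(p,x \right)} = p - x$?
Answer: $126$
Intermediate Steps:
$I = 21$ ($I = 17 - -4 = 17 + 4 = 21$)
$I 6 = 21 \cdot 6 = 126$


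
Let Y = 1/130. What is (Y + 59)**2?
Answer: 58844241/16900 ≈ 3481.9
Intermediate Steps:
Y = 1/130 ≈ 0.0076923
(Y + 59)**2 = (1/130 + 59)**2 = (7671/130)**2 = 58844241/16900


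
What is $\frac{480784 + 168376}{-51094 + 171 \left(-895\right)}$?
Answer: $- \frac{649160}{204139} \approx -3.18$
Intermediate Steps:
$\frac{480784 + 168376}{-51094 + 171 \left(-895\right)} = \frac{649160}{-51094 - 153045} = \frac{649160}{-204139} = 649160 \left(- \frac{1}{204139}\right) = - \frac{649160}{204139}$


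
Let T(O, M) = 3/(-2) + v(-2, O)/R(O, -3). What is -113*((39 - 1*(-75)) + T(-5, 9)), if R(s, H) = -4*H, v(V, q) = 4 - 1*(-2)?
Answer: -12769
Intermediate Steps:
v(V, q) = 6 (v(V, q) = 4 + 2 = 6)
T(O, M) = -1 (T(O, M) = 3/(-2) + 6/((-4*(-3))) = 3*(-1/2) + 6/12 = -3/2 + 6*(1/12) = -3/2 + 1/2 = -1)
-113*((39 - 1*(-75)) + T(-5, 9)) = -113*((39 - 1*(-75)) - 1) = -113*((39 + 75) - 1) = -113*(114 - 1) = -113*113 = -12769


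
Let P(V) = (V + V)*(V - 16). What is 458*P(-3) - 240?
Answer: 51972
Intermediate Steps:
P(V) = 2*V*(-16 + V) (P(V) = (2*V)*(-16 + V) = 2*V*(-16 + V))
458*P(-3) - 240 = 458*(2*(-3)*(-16 - 3)) - 240 = 458*(2*(-3)*(-19)) - 240 = 458*114 - 240 = 52212 - 240 = 51972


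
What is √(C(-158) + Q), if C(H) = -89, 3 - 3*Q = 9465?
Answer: I*√3243 ≈ 56.947*I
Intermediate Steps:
Q = -3154 (Q = 1 - ⅓*9465 = 1 - 3155 = -3154)
√(C(-158) + Q) = √(-89 - 3154) = √(-3243) = I*√3243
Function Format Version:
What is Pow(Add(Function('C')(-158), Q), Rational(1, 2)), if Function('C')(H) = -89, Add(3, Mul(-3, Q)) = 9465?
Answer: Mul(I, Pow(3243, Rational(1, 2))) ≈ Mul(56.947, I)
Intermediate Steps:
Q = -3154 (Q = Add(1, Mul(Rational(-1, 3), 9465)) = Add(1, -3155) = -3154)
Pow(Add(Function('C')(-158), Q), Rational(1, 2)) = Pow(Add(-89, -3154), Rational(1, 2)) = Pow(-3243, Rational(1, 2)) = Mul(I, Pow(3243, Rational(1, 2)))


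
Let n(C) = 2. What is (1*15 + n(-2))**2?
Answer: 289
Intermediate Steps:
(1*15 + n(-2))**2 = (1*15 + 2)**2 = (15 + 2)**2 = 17**2 = 289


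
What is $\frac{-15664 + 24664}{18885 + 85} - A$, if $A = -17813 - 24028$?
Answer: $\frac{79373277}{1897} \approx 41842.0$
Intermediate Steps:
$A = -41841$ ($A = -17813 - 24028 = -41841$)
$\frac{-15664 + 24664}{18885 + 85} - A = \frac{-15664 + 24664}{18885 + 85} - -41841 = \frac{9000}{18970} + 41841 = 9000 \cdot \frac{1}{18970} + 41841 = \frac{900}{1897} + 41841 = \frac{79373277}{1897}$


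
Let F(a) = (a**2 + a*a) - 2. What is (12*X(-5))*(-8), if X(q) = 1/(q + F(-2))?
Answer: -96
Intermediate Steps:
F(a) = -2 + 2*a**2 (F(a) = (a**2 + a**2) - 2 = 2*a**2 - 2 = -2 + 2*a**2)
X(q) = 1/(6 + q) (X(q) = 1/(q + (-2 + 2*(-2)**2)) = 1/(q + (-2 + 2*4)) = 1/(q + (-2 + 8)) = 1/(q + 6) = 1/(6 + q))
(12*X(-5))*(-8) = (12/(6 - 5))*(-8) = (12/1)*(-8) = (12*1)*(-8) = 12*(-8) = -96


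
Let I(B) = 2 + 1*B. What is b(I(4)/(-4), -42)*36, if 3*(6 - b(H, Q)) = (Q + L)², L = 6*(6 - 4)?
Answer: -10584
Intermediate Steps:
I(B) = 2 + B
L = 12 (L = 6*2 = 12)
b(H, Q) = 6 - (12 + Q)²/3 (b(H, Q) = 6 - (Q + 12)²/3 = 6 - (12 + Q)²/3)
b(I(4)/(-4), -42)*36 = (6 - (12 - 42)²/3)*36 = (6 - ⅓*(-30)²)*36 = (6 - ⅓*900)*36 = (6 - 300)*36 = -294*36 = -10584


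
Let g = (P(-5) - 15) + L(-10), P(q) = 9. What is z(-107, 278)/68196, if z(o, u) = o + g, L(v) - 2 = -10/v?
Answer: -55/34098 ≈ -0.0016130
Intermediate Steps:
L(v) = 2 - 10/v
g = -3 (g = (9 - 15) + (2 - 10/(-10)) = -6 + (2 - 10*(-⅒)) = -6 + (2 + 1) = -6 + 3 = -3)
z(o, u) = -3 + o (z(o, u) = o - 3 = -3 + o)
z(-107, 278)/68196 = (-3 - 107)/68196 = -110*1/68196 = -55/34098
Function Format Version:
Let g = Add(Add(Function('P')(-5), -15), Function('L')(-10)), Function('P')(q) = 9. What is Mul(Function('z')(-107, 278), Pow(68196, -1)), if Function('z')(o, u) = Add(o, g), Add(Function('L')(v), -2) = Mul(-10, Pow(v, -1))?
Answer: Rational(-55, 34098) ≈ -0.0016130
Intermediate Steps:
Function('L')(v) = Add(2, Mul(-10, Pow(v, -1)))
g = -3 (g = Add(Add(9, -15), Add(2, Mul(-10, Pow(-10, -1)))) = Add(-6, Add(2, Mul(-10, Rational(-1, 10)))) = Add(-6, Add(2, 1)) = Add(-6, 3) = -3)
Function('z')(o, u) = Add(-3, o) (Function('z')(o, u) = Add(o, -3) = Add(-3, o))
Mul(Function('z')(-107, 278), Pow(68196, -1)) = Mul(Add(-3, -107), Pow(68196, -1)) = Mul(-110, Rational(1, 68196)) = Rational(-55, 34098)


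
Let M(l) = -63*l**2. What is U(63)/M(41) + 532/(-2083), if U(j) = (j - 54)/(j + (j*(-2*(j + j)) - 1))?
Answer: -98996333733/387611593054 ≈ -0.25540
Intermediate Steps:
U(j) = (-54 + j)/(-1 + j - 4*j**2) (U(j) = (-54 + j)/(j + (j*(-4*j) - 1)) = (-54 + j)/(j + (-4*j**2 - 1)) = (-54 + j)/(j + (-1 - 4*j**2)) = (-54 + j)/(-1 + j - 4*j**2))
U(63)/M(41) + 532/(-2083) = ((54 - 1*63)/(1 - 1*63 + 4*63**2))/((-63*41**2)) + 532/(-2083) = ((54 - 63)/(1 - 63 + 4*3969))/((-63*1681)) + 532*(-1/2083) = (-9/(1 - 63 + 15876))/(-105903) - 532/2083 = (-9/15814)*(-1/105903) - 532/2083 = ((1/15814)*(-9))*(-1/105903) - 532/2083 = -9/15814*(-1/105903) - 532/2083 = 1/186083338 - 532/2083 = -98996333733/387611593054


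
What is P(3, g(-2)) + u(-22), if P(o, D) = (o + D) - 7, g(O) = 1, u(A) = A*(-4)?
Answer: 85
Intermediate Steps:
u(A) = -4*A
P(o, D) = -7 + D + o (P(o, D) = (D + o) - 7 = -7 + D + o)
P(3, g(-2)) + u(-22) = (-7 + 1 + 3) - 4*(-22) = -3 + 88 = 85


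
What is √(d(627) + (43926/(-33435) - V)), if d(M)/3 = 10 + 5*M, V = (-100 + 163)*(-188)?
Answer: √2642923215885/11145 ≈ 145.87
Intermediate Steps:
V = -11844 (V = 63*(-188) = -11844)
d(M) = 30 + 15*M (d(M) = 3*(10 + 5*M) = 30 + 15*M)
√(d(627) + (43926/(-33435) - V)) = √((30 + 15*627) + (43926/(-33435) - 1*(-11844))) = √((30 + 9405) + (43926*(-1/33435) + 11844)) = √(9435 + (-14642/11145 + 11844)) = √(9435 + 131986738/11145) = √(237139813/11145) = √2642923215885/11145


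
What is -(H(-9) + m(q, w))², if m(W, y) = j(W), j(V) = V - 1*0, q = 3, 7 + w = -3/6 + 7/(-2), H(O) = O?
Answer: -36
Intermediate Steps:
w = -11 (w = -7 + (-3/6 + 7/(-2)) = -7 + (-3*⅙ + 7*(-½)) = -7 + (-½ - 7/2) = -7 - 4 = -11)
j(V) = V (j(V) = V + 0 = V)
m(W, y) = W
-(H(-9) + m(q, w))² = -(-9 + 3)² = -1*(-6)² = -1*36 = -36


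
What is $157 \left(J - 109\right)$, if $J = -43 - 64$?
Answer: $-33912$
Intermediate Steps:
$J = -107$ ($J = -43 - 64 = -107$)
$157 \left(J - 109\right) = 157 \left(-107 - 109\right) = 157 \left(-216\right) = -33912$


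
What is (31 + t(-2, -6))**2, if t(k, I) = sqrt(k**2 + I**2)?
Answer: 1001 + 124*sqrt(10) ≈ 1393.1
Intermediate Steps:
t(k, I) = sqrt(I**2 + k**2)
(31 + t(-2, -6))**2 = (31 + sqrt((-6)**2 + (-2)**2))**2 = (31 + sqrt(36 + 4))**2 = (31 + sqrt(40))**2 = (31 + 2*sqrt(10))**2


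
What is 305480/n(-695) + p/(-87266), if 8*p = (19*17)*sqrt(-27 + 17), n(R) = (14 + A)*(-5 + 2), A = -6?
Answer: -38185/3 - 323*I*sqrt(10)/698128 ≈ -12728.0 - 0.0014631*I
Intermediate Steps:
n(R) = -24 (n(R) = (14 - 6)*(-5 + 2) = 8*(-3) = -24)
p = 323*I*sqrt(10)/8 (p = ((19*17)*sqrt(-27 + 17))/8 = (323*sqrt(-10))/8 = (323*(I*sqrt(10)))/8 = (323*I*sqrt(10))/8 = 323*I*sqrt(10)/8 ≈ 127.68*I)
305480/n(-695) + p/(-87266) = 305480/(-24) + (323*I*sqrt(10)/8)/(-87266) = 305480*(-1/24) + (323*I*sqrt(10)/8)*(-1/87266) = -38185/3 - 323*I*sqrt(10)/698128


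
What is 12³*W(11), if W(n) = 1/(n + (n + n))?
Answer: 576/11 ≈ 52.364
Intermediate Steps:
W(n) = 1/(3*n) (W(n) = 1/(n + 2*n) = 1/(3*n))
12³*W(11) = 12³*((⅓)/11) = 1728*((⅓)*(1/11)) = 1728*(1/33) = 576/11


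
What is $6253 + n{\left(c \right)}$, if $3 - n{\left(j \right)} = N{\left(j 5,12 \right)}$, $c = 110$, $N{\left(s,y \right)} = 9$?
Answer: $6247$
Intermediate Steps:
$n{\left(j \right)} = -6$ ($n{\left(j \right)} = 3 - 9 = -6$)
$6253 + n{\left(c \right)} = 6253 - 6 = 6247$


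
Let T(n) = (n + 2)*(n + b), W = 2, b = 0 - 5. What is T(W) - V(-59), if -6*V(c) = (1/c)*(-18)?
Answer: -705/59 ≈ -11.949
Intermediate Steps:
b = -5
T(n) = (-5 + n)*(2 + n) (T(n) = (n + 2)*(n - 5) = (2 + n)*(-5 + n) = (-5 + n)*(2 + n))
V(c) = 3/c (V(c) = -1/c*(-18)/6 = -(-18)/(6*c) = -(-3)/c = 3/c)
T(W) - V(-59) = (-10 + 2² - 3*2) - 3/(-59) = (-10 + 4 - 6) - 3*(-1)/59 = -12 - 1*(-3/59) = -12 + 3/59 = -705/59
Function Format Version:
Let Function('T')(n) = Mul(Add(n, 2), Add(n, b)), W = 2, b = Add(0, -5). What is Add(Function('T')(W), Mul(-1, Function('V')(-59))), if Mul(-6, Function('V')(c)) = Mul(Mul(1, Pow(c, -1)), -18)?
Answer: Rational(-705, 59) ≈ -11.949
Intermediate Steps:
b = -5
Function('T')(n) = Mul(Add(-5, n), Add(2, n)) (Function('T')(n) = Mul(Add(n, 2), Add(n, -5)) = Mul(Add(2, n), Add(-5, n)) = Mul(Add(-5, n), Add(2, n)))
Function('V')(c) = Mul(3, Pow(c, -1)) (Function('V')(c) = Mul(Rational(-1, 6), Mul(Mul(1, Pow(c, -1)), -18)) = Mul(Rational(-1, 6), Mul(Pow(c, -1), -18)) = Mul(Rational(-1, 6), Mul(-18, Pow(c, -1))) = Mul(3, Pow(c, -1)))
Add(Function('T')(W), Mul(-1, Function('V')(-59))) = Add(Add(-10, Pow(2, 2), Mul(-3, 2)), Mul(-1, Mul(3, Pow(-59, -1)))) = Add(Add(-10, 4, -6), Mul(-1, Mul(3, Rational(-1, 59)))) = Add(-12, Mul(-1, Rational(-3, 59))) = Add(-12, Rational(3, 59)) = Rational(-705, 59)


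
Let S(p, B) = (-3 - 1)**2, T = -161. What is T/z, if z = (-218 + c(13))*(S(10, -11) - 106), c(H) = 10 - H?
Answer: -161/19890 ≈ -0.0080945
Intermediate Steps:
S(p, B) = 16 (S(p, B) = (-4)**2 = 16)
z = 19890 (z = (-218 + (10 - 1*13))*(16 - 106) = (-218 + (10 - 13))*(-90) = (-218 - 3)*(-90) = -221*(-90) = 19890)
T/z = -161/19890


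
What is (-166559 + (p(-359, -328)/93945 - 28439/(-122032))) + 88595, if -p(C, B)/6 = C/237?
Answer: -70610177820307919/905679402960 ≈ -77964.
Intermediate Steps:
p(C, B) = -2*C/79 (p(C, B) = -6*C/237 = -2*C/79)
(-166559 + (p(-359, -328)/93945 - 28439/(-122032))) + 88595 = (-166559 + (-2/79*(-359)/93945 - 28439/(-122032))) + 88595 = (-166559 + ((718/79)*(1/93945) - 28439*(-1/122032))) + 88595 = (-166559 + (718/7421655 + 28439/122032)) + 88595 = (-166559 + 211152065521/905679402960) + 88595 = -150848844525549119/905679402960 + 88595 = -70610177820307919/905679402960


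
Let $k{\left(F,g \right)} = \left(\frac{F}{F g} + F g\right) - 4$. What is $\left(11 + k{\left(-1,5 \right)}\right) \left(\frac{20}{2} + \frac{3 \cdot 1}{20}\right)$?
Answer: $\frac{2233}{100} \approx 22.33$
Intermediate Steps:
$k{\left(F,g \right)} = -4 + \frac{1}{g} + F g$ ($k{\left(F,g \right)} = \left(\frac{1}{F g} F + F g\right) - 4 = \left(\frac{1}{g} + F g\right) - 4 = -4 + \frac{1}{g} + F g$)
$\left(11 + k{\left(-1,5 \right)}\right) \left(\frac{20}{2} + \frac{3 \cdot 1}{20}\right) = \left(11 - \left(9 - \frac{1}{5}\right)\right) \left(\frac{20}{2} + \frac{3 \cdot 1}{20}\right) = \left(11 - \frac{44}{5}\right) \left(20 \cdot \frac{1}{2} + 3 \cdot \frac{1}{20}\right) = \left(11 - \frac{44}{5}\right) \left(10 + \frac{3}{20}\right) = \frac{11}{5} \cdot \frac{203}{20} = \frac{2233}{100}$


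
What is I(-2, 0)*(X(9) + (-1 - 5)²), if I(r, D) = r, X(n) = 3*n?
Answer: -126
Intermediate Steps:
I(-2, 0)*(X(9) + (-1 - 5)²) = -2*(3*9 + (-1 - 5)²) = -2*(27 + (-6)²) = -2*(27 + 36) = -2*63 = -126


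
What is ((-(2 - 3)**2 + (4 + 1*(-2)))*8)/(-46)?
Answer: -4/23 ≈ -0.17391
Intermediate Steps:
((-(2 - 3)**2 + (4 + 1*(-2)))*8)/(-46) = ((-1*(-1)**2 + (4 - 2))*8)*(-1/46) = ((-1*1 + 2)*8)*(-1/46) = ((-1 + 2)*8)*(-1/46) = (1*8)*(-1/46) = 8*(-1/46) = -4/23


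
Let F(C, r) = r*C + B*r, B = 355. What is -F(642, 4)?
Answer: -3988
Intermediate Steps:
F(C, r) = 355*r + C*r (F(C, r) = r*C + 355*r = C*r + 355*r = 355*r + C*r)
-F(642, 4) = -4*(355 + 642) = -4*997 = -1*3988 = -3988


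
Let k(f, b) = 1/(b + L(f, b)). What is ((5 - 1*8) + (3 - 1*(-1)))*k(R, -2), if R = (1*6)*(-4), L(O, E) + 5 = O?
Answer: -1/31 ≈ -0.032258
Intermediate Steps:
L(O, E) = -5 + O
R = -24 (R = 6*(-4) = -24)
k(f, b) = 1/(-5 + b + f) (k(f, b) = 1/(b + (-5 + f)) = 1/(-5 + b + f))
((5 - 1*8) + (3 - 1*(-1)))*k(R, -2) = ((5 - 1*8) + (3 - 1*(-1)))/(-5 - 2 - 24) = ((5 - 8) + (3 + 1))/(-31) = (-3 + 4)*(-1/31) = 1*(-1/31) = -1/31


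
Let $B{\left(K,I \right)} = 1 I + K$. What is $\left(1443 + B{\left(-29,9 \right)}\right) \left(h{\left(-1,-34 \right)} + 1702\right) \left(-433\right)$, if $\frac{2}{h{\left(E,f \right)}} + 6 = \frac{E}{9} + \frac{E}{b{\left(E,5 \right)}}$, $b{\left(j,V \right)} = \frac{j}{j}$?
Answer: $- \frac{33552938345}{32} \approx -1.0485 \cdot 10^{9}$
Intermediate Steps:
$b{\left(j,V \right)} = 1$
$h{\left(E,f \right)} = \frac{2}{-6 + \frac{10 E}{9}}$ ($h{\left(E,f \right)} = \frac{2}{-6 + \left(\frac{E}{9} + \frac{E}{1}\right)} = \frac{2}{-6 + \left(E \frac{1}{9} + E 1\right)} = \frac{2}{-6 + \left(\frac{E}{9} + E\right)} = \frac{2}{-6 + \frac{10 E}{9}}$)
$B{\left(K,I \right)} = I + K$
$\left(1443 + B{\left(-29,9 \right)}\right) \left(h{\left(-1,-34 \right)} + 1702\right) \left(-433\right) = \left(1443 + \left(9 - 29\right)\right) \left(\frac{9}{-27 + 5 \left(-1\right)} + 1702\right) \left(-433\right) = \left(1443 - 20\right) \left(\frac{9}{-27 - 5} + 1702\right) \left(-433\right) = 1423 \left(\frac{9}{-32} + 1702\right) \left(-433\right) = 1423 \left(9 \left(- \frac{1}{32}\right) + 1702\right) \left(-433\right) = 1423 \left(- \frac{9}{32} + 1702\right) \left(-433\right) = 1423 \cdot \frac{54455}{32} \left(-433\right) = \frac{77489465}{32} \left(-433\right) = - \frac{33552938345}{32}$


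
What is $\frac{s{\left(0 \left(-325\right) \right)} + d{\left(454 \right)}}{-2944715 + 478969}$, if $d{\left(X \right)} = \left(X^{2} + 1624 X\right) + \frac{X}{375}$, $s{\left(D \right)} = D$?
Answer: $- \frac{176889977}{462327375} \approx -0.38261$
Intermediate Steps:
$d{\left(X \right)} = X^{2} + \frac{609001 X}{375}$ ($d{\left(X \right)} = \left(X^{2} + 1624 X\right) + X \frac{1}{375} = \left(X^{2} + 1624 X\right) + \frac{X}{375} = X^{2} + \frac{609001 X}{375}$)
$\frac{s{\left(0 \left(-325\right) \right)} + d{\left(454 \right)}}{-2944715 + 478969} = \frac{0 \left(-325\right) + \frac{1}{375} \cdot 454 \left(609001 + 375 \cdot 454\right)}{-2944715 + 478969} = \frac{0 + \frac{1}{375} \cdot 454 \left(609001 + 170250\right)}{-2465746} = \left(0 + \frac{1}{375} \cdot 454 \cdot 779251\right) \left(- \frac{1}{2465746}\right) = \left(0 + \frac{353779954}{375}\right) \left(- \frac{1}{2465746}\right) = \frac{353779954}{375} \left(- \frac{1}{2465746}\right) = - \frac{176889977}{462327375}$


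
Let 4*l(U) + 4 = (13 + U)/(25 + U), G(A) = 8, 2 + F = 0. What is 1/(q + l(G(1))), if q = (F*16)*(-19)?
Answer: 44/26715 ≈ 0.0016470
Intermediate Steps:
F = -2 (F = -2 + 0 = -2)
l(U) = -1 + (13 + U)/(4*(25 + U)) (l(U) = -1 + ((13 + U)/(25 + U))/4 = -1 + (13 + U)/(4*(25 + U)))
q = 608 (q = -2*16*(-19) = -32*(-19) = 608)
1/(q + l(G(1))) = 1/(608 + 3*(-29 - 1*8)/(4*(25 + 8))) = 1/(608 + (¾)*(-29 - 8)/33) = 1/(608 + (¾)*(1/33)*(-37)) = 1/(608 - 37/44) = 1/(26715/44) = 44/26715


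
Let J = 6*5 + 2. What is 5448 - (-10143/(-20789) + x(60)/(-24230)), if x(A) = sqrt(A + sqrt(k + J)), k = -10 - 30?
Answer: 113248329/20789 + sqrt(60 + 2*I*sqrt(2))/24230 ≈ 5447.5 + 7.533e-6*I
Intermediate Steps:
J = 32 (J = 30 + 2 = 32)
k = -40
x(A) = sqrt(A + 2*I*sqrt(2)) (x(A) = sqrt(A + sqrt(-40 + 32)) = sqrt(A + sqrt(-8)) = sqrt(A + 2*I*sqrt(2)))
5448 - (-10143/(-20789) + x(60)/(-24230)) = 5448 - (-10143/(-20789) + sqrt(60 + 2*I*sqrt(2))/(-24230)) = 5448 - (-10143*(-1/20789) + sqrt(60 + 2*I*sqrt(2))*(-1/24230)) = 5448 - (10143/20789 - sqrt(60 + 2*I*sqrt(2))/24230) = 5448 + (-10143/20789 + sqrt(60 + 2*I*sqrt(2))/24230) = 113248329/20789 + sqrt(60 + 2*I*sqrt(2))/24230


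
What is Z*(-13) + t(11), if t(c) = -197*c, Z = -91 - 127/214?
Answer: -208925/214 ≈ -976.29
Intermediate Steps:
Z = -19601/214 (Z = -91 - 127*1/214 = -91 - 127/214 = -19601/214 ≈ -91.594)
Z*(-13) + t(11) = -19601/214*(-13) - 197*11 = 254813/214 - 2167 = -208925/214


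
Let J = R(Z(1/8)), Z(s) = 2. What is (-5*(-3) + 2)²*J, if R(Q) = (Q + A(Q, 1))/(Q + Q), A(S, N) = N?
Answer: 867/4 ≈ 216.75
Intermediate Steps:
R(Q) = (1 + Q)/(2*Q) (R(Q) = (Q + 1)/(Q + Q) = (1 + Q)/((2*Q)) = (1 + Q)*(1/(2*Q)) = (1 + Q)/(2*Q))
J = ¾ (J = (½)*(1 + 2)/2 = (½)*(½)*3 = ¾ ≈ 0.75000)
(-5*(-3) + 2)²*J = (-5*(-3) + 2)²*(¾) = (15 + 2)²*(¾) = 17²*(¾) = 289*(¾) = 867/4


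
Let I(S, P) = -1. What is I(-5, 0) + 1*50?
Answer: 49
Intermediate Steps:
I(-5, 0) + 1*50 = -1 + 1*50 = -1 + 50 = 49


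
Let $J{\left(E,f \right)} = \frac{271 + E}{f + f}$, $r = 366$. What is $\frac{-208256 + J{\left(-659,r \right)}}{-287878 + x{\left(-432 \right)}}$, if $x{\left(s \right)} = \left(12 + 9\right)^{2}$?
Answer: $\frac{38110945}{52600971} \approx 0.72453$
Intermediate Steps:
$x{\left(s \right)} = 441$ ($x{\left(s \right)} = 21^{2} = 441$)
$J{\left(E,f \right)} = \frac{271 + E}{2 f}$
$\frac{-208256 + J{\left(-659,r \right)}}{-287878 + x{\left(-432 \right)}} = \frac{-208256 + \frac{271 - 659}{2 \cdot 366}}{-287878 + 441} = \frac{-208256 + \frac{1}{2} \cdot \frac{1}{366} \left(-388\right)}{-287437} = \left(-208256 - \frac{97}{183}\right) \left(- \frac{1}{287437}\right) = \left(- \frac{38110945}{183}\right) \left(- \frac{1}{287437}\right) = \frac{38110945}{52600971}$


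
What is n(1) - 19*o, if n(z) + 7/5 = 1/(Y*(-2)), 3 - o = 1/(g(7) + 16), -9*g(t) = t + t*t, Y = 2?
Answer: -24951/440 ≈ -56.707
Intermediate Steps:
g(t) = -t/9 - t²/9 (g(t) = -(t + t*t)/9 = -(t + t²)/9 = -t/9 - t²/9)
o = 255/88 (o = 3 - 1/(-⅑*7*(1 + 7) + 16) = 3 - 1/(-⅑*7*8 + 16) = 3 - 1/(-56/9 + 16) = 3 - 1/88/9 = 3 - 1*9/88 = 3 - 9/88 = 255/88 ≈ 2.8977)
n(z) = -33/20 (n(z) = -7/5 + 1/(2*(-2)) = -7/5 + 1/(-4) = -7/5 - ¼ = -33/20)
n(1) - 19*o = -33/20 - 19*255/88 = -33/20 - 4845/88 = -24951/440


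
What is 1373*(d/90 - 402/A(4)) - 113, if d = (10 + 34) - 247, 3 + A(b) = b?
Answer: -49964029/90 ≈ -5.5516e+5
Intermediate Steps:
A(b) = -3 + b
d = -203 (d = 44 - 247 = -203)
1373*(d/90 - 402/A(4)) - 113 = 1373*(-203/90 - 402/(-3 + 4)) - 113 = 1373*(-203*1/90 - 402/1) - 113 = 1373*(-203/90 - 402*1) - 113 = 1373*(-203/90 - 402) - 113 = 1373*(-36383/90) - 113 = -49953859/90 - 113 = -49964029/90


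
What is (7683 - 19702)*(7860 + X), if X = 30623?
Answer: -462527177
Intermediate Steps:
(7683 - 19702)*(7860 + X) = (7683 - 19702)*(7860 + 30623) = -12019*38483 = -462527177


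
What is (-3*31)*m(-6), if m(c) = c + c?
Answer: 1116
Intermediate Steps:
m(c) = 2*c
(-3*31)*m(-6) = (-3*31)*(2*(-6)) = -93*(-12) = 1116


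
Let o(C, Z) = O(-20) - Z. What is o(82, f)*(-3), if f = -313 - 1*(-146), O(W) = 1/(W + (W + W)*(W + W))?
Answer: -791583/1580 ≈ -501.00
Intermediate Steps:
O(W) = 1/(W + 4*W²) (O(W) = 1/(W + (2*W)*(2*W)) = 1/(W + 4*W²))
f = -167 (f = -313 + 146 = -167)
o(C, Z) = 1/1580 - Z (o(C, Z) = 1/((-20)*(1 + 4*(-20))) - Z = -1/(20*(1 - 80)) - Z = -1/20/(-79) - Z = -1/20*(-1/79) - Z = 1/1580 - Z)
o(82, f)*(-3) = (1/1580 - 1*(-167))*(-3) = (1/1580 + 167)*(-3) = (263861/1580)*(-3) = -791583/1580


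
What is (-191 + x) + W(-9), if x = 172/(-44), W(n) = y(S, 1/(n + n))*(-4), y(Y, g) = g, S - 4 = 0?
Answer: -19274/99 ≈ -194.69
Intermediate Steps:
S = 4 (S = 4 + 0 = 4)
W(n) = -2/n (W(n) = -4/(n + n) = -4/(2*n) = (1/(2*n))*(-4) = -2/n)
x = -43/11 (x = 172*(-1/44) = -43/11 ≈ -3.9091)
(-191 + x) + W(-9) = (-191 - 43/11) - 2/(-9) = -2144/11 - 2*(-1/9) = -2144/11 + 2/9 = -19274/99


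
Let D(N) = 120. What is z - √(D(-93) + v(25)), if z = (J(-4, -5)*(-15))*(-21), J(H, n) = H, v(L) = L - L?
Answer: -1260 - 2*√30 ≈ -1271.0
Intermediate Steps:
v(L) = 0
z = -1260 (z = -4*(-15)*(-21) = 60*(-21) = -1260)
z - √(D(-93) + v(25)) = -1260 - √(120 + 0) = -1260 - √120 = -1260 - 2*√30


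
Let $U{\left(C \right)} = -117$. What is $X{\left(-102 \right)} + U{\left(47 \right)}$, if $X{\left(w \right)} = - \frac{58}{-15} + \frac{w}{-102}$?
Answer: $- \frac{1682}{15} \approx -112.13$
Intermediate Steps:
$X{\left(w \right)} = \frac{58}{15} - \frac{w}{102}$ ($X{\left(w \right)} = \left(-58\right) \left(- \frac{1}{15}\right) + w \left(- \frac{1}{102}\right) = \frac{58}{15} - \frac{w}{102}$)
$X{\left(-102 \right)} + U{\left(47 \right)} = \left(\frac{58}{15} - -1\right) - 117 = \left(\frac{58}{15} + 1\right) - 117 = \frac{73}{15} - 117 = - \frac{1682}{15}$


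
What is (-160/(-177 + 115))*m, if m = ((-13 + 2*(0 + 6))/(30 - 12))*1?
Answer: -40/279 ≈ -0.14337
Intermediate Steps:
m = -1/18 (m = ((-13 + 2*6)/18)*1 = ((-13 + 12)*(1/18))*1 = -1*1/18*1 = -1/18*1 = -1/18 ≈ -0.055556)
(-160/(-177 + 115))*m = (-160/(-177 + 115))*(-1/18) = (-160/(-62))*(-1/18) = -1/62*(-160)*(-1/18) = (80/31)*(-1/18) = -40/279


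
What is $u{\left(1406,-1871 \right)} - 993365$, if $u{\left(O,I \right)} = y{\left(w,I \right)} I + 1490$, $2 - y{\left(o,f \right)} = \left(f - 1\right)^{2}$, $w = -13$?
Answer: $6555706847$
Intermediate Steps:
$y{\left(o,f \right)} = 2 - \left(-1 + f\right)^{2}$ ($y{\left(o,f \right)} = 2 - \left(f - 1\right)^{2} = 2 - \left(-1 + f\right)^{2}$)
$u{\left(O,I \right)} = 1490 + I \left(2 - \left(-1 + I\right)^{2}\right)$ ($u{\left(O,I \right)} = \left(2 - \left(-1 + I\right)^{2}\right) I + 1490 = I \left(2 - \left(-1 + I\right)^{2}\right) + 1490 = 1490 + I \left(2 - \left(-1 + I\right)^{2}\right)$)
$u{\left(1406,-1871 \right)} - 993365 = \left(1490 - - 1871 \left(-2 + \left(-1 - 1871\right)^{2}\right)\right) - 993365 = \left(1490 - - 1871 \left(-2 + \left(-1872\right)^{2}\right)\right) - 993365 = \left(1490 - - 1871 \left(-2 + 3504384\right)\right) - 993365 = \left(1490 - \left(-1871\right) 3504382\right) - 993365 = \left(1490 + 6556698722\right) - 993365 = 6556700212 - 993365 = 6555706847$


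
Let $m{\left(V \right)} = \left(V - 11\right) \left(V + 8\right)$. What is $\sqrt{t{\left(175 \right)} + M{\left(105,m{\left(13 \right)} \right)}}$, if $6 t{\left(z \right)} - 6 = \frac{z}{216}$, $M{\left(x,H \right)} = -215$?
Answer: $\frac{i \sqrt{277169}}{36} \approx 14.624 i$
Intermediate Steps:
$m{\left(V \right)} = \left(-11 + V\right) \left(8 + V\right)$
$t{\left(z \right)} = 1 + \frac{z}{1296}$ ($t{\left(z \right)} = 1 + \frac{z \frac{1}{216}}{6} = 1 + \frac{\frac{1}{216} z}{6} = 1 + \frac{z}{1296}$)
$\sqrt{t{\left(175 \right)} + M{\left(105,m{\left(13 \right)} \right)}} = \sqrt{\left(1 + \frac{1}{1296} \cdot 175\right) - 215} = \sqrt{\left(1 + \frac{175}{1296}\right) - 215} = \sqrt{\frac{1471}{1296} - 215} = \sqrt{- \frac{277169}{1296}} = \frac{i \sqrt{277169}}{36}$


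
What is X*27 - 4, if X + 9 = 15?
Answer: 158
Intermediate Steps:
X = 6 (X = -9 + 15 = 6)
X*27 - 4 = 6*27 - 4 = 162 - 4 = 158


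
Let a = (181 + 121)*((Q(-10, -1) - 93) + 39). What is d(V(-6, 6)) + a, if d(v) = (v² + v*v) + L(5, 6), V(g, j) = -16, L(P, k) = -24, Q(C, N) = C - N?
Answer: -18538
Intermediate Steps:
d(v) = -24 + 2*v² (d(v) = (v² + v*v) - 24 = (v² + v²) - 24 = 2*v² - 24 = -24 + 2*v²)
a = -19026 (a = (181 + 121)*(((-10 - 1*(-1)) - 93) + 39) = 302*(((-10 + 1) - 93) + 39) = 302*((-9 - 93) + 39) = 302*(-102 + 39) = 302*(-63) = -19026)
d(V(-6, 6)) + a = (-24 + 2*(-16)²) - 19026 = (-24 + 2*256) - 19026 = (-24 + 512) - 19026 = 488 - 19026 = -18538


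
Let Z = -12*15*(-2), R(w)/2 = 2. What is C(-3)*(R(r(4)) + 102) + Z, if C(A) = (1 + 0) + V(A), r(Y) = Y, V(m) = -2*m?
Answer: 1102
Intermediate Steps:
R(w) = 4 (R(w) = 2*2 = 4)
Z = 360 (Z = -180*(-2) = 360)
C(A) = 1 - 2*A (C(A) = (1 + 0) - 2*A = 1 - 2*A)
C(-3)*(R(r(4)) + 102) + Z = (1 - 2*(-3))*(4 + 102) + 360 = (1 + 6)*106 + 360 = 7*106 + 360 = 742 + 360 = 1102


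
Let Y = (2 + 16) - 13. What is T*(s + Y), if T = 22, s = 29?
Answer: 748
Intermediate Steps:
Y = 5 (Y = 18 - 13 = 5)
T*(s + Y) = 22*(29 + 5) = 22*34 = 748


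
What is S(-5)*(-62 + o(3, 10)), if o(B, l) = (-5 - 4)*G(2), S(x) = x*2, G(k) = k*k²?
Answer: 1340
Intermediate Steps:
G(k) = k³
S(x) = 2*x
o(B, l) = -72 (o(B, l) = (-5 - 4)*2³ = -9*8 = -72)
S(-5)*(-62 + o(3, 10)) = (2*(-5))*(-62 - 72) = -10*(-134) = 1340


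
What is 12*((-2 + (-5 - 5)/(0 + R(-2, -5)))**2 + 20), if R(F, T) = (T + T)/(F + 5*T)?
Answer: 10332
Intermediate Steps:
R(F, T) = 2*T/(F + 5*T) (R(F, T) = (2*T)/(F + 5*T) = 2*T/(F + 5*T))
12*((-2 + (-5 - 5)/(0 + R(-2, -5)))**2 + 20) = 12*((-2 + (-5 - 5)/(0 + 2*(-5)/(-2 + 5*(-5))))**2 + 20) = 12*((-2 - 10/(0 + 2*(-5)/(-2 - 25)))**2 + 20) = 12*((-2 - 10/(0 + 2*(-5)/(-27)))**2 + 20) = 12*((-2 - 10/(0 + 2*(-5)*(-1/27)))**2 + 20) = 12*((-2 - 10/(0 + 10/27))**2 + 20) = 12*((-2 - 10/10/27)**2 + 20) = 12*((-2 - 10*27/10)**2 + 20) = 12*((-2 - 27)**2 + 20) = 12*((-29)**2 + 20) = 12*(841 + 20) = 12*861 = 10332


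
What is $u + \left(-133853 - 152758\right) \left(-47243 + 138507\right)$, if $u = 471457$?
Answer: $-26156794847$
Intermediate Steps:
$u + \left(-133853 - 152758\right) \left(-47243 + 138507\right) = 471457 + \left(-133853 - 152758\right) \left(-47243 + 138507\right) = 471457 - 26157266304 = -26156794847$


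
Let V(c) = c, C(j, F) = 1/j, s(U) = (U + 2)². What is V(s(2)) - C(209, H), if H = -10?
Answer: 3343/209 ≈ 15.995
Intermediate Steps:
s(U) = (2 + U)²
V(s(2)) - C(209, H) = (2 + 2)² - 1/209 = 4² - 1*1/209 = 16 - 1/209 = 3343/209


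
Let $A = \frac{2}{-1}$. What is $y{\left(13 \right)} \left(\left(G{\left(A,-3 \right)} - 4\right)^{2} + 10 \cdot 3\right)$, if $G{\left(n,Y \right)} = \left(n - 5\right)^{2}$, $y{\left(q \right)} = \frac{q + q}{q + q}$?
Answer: $2055$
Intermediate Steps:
$y{\left(q \right)} = 1$ ($y{\left(q \right)} = \frac{2 q}{2 q} = 2 q \frac{1}{2 q} = 1$)
$A = -2$ ($A = 2 \left(-1\right) = -2$)
$G{\left(n,Y \right)} = \left(-5 + n\right)^{2}$
$y{\left(13 \right)} \left(\left(G{\left(A,-3 \right)} - 4\right)^{2} + 10 \cdot 3\right) = 1 \left(\left(\left(-5 - 2\right)^{2} - 4\right)^{2} + 10 \cdot 3\right) = 1 \left(\left(\left(-7\right)^{2} - 4\right)^{2} + 30\right) = 1 \left(\left(49 - 4\right)^{2} + 30\right) = 1 \left(45^{2} + 30\right) = 1 \left(2025 + 30\right) = 1 \cdot 2055 = 2055$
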